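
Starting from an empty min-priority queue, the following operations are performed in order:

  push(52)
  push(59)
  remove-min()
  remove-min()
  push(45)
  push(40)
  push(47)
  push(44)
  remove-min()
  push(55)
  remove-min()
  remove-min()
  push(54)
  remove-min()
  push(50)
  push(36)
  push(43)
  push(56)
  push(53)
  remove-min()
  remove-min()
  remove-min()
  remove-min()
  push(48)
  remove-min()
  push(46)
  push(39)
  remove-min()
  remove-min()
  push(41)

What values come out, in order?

insert 52 → {52}
insert 59 → {52, 59}
remove-min → 52; now {59}
remove-min → 59; now {}
insert 45 → {45}
insert 40 → {40, 45}
insert 47 → {40, 45, 47}
insert 44 → {40, 44, 45, 47}
remove-min → 40; now {44, 45, 47}
insert 55 → {44, 45, 47, 55}
remove-min → 44; now {45, 47, 55}
remove-min → 45; now {47, 55}
insert 54 → {47, 54, 55}
remove-min → 47; now {54, 55}
insert 50 → {50, 54, 55}
insert 36 → {36, 50, 54, 55}
insert 43 → {36, 43, 50, 54, 55}
insert 56 → {36, 43, 50, 54, 55, 56}
insert 53 → {36, 43, 50, 53, 54, 55, 56}
remove-min → 36; now {43, 50, 53, 54, 55, 56}
remove-min → 43; now {50, 53, 54, 55, 56}
remove-min → 50; now {53, 54, 55, 56}
remove-min → 53; now {54, 55, 56}
insert 48 → {48, 54, 55, 56}
remove-min → 48; now {54, 55, 56}
insert 46 → {46, 54, 55, 56}
insert 39 → {39, 46, 54, 55, 56}
remove-min → 39; now {46, 54, 55, 56}
remove-min → 46; now {54, 55, 56}
insert 41 → {41, 54, 55, 56}

52, 59, 40, 44, 45, 47, 36, 43, 50, 53, 48, 39, 46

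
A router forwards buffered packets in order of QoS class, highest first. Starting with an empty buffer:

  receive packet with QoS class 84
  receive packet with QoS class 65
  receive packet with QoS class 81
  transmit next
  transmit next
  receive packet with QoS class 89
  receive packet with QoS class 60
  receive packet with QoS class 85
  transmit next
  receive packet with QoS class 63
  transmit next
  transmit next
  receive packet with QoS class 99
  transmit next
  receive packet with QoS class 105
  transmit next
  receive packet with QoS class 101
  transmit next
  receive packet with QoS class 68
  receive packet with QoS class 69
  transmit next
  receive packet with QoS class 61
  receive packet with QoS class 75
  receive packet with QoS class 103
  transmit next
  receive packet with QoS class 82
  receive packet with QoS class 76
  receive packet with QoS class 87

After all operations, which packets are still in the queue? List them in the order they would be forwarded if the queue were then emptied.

87 → 82 → 76 → 75 → 68 → 63 → 61 → 60

insert 84 → {84}
insert 65 → {84, 65}
insert 81 → {84, 81, 65}
transmit next → 84; now {81, 65}
transmit next → 81; now {65}
insert 89 → {89, 65}
insert 60 → {89, 65, 60}
insert 85 → {89, 85, 65, 60}
transmit next → 89; now {85, 65, 60}
insert 63 → {85, 65, 63, 60}
transmit next → 85; now {65, 63, 60}
transmit next → 65; now {63, 60}
insert 99 → {99, 63, 60}
transmit next → 99; now {63, 60}
insert 105 → {105, 63, 60}
transmit next → 105; now {63, 60}
insert 101 → {101, 63, 60}
transmit next → 101; now {63, 60}
insert 68 → {68, 63, 60}
insert 69 → {69, 68, 63, 60}
transmit next → 69; now {68, 63, 60}
insert 61 → {68, 63, 61, 60}
insert 75 → {75, 68, 63, 61, 60}
insert 103 → {103, 75, 68, 63, 61, 60}
transmit next → 103; now {75, 68, 63, 61, 60}
insert 82 → {82, 75, 68, 63, 61, 60}
insert 76 → {82, 76, 75, 68, 63, 61, 60}
insert 87 → {87, 82, 76, 75, 68, 63, 61, 60}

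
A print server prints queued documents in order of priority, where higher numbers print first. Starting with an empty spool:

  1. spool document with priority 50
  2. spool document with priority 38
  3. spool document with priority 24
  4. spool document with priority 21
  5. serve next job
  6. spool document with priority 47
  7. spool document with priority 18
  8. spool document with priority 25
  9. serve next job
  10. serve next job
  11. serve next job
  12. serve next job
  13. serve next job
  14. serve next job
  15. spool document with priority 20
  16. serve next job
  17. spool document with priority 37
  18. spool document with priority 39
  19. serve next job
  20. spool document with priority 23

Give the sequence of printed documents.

insert 50 → {50}
insert 38 → {50, 38}
insert 24 → {50, 38, 24}
insert 21 → {50, 38, 24, 21}
serve next job → 50; now {38, 24, 21}
insert 47 → {47, 38, 24, 21}
insert 18 → {47, 38, 24, 21, 18}
insert 25 → {47, 38, 25, 24, 21, 18}
serve next job → 47; now {38, 25, 24, 21, 18}
serve next job → 38; now {25, 24, 21, 18}
serve next job → 25; now {24, 21, 18}
serve next job → 24; now {21, 18}
serve next job → 21; now {18}
serve next job → 18; now {}
insert 20 → {20}
serve next job → 20; now {}
insert 37 → {37}
insert 39 → {39, 37}
serve next job → 39; now {37}
insert 23 → {37, 23}

50, 47, 38, 25, 24, 21, 18, 20, 39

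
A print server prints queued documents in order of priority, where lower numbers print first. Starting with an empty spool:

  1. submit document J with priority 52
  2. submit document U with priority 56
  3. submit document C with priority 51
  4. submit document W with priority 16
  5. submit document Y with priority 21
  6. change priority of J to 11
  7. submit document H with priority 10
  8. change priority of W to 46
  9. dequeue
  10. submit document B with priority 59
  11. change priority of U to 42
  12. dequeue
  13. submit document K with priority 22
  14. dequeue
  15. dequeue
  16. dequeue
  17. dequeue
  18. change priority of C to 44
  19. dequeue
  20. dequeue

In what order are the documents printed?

H, J, Y, K, U, W, C, B

add J (priority 52) → {J:52}
add U (priority 56) → {J:52, U:56}
add C (priority 51) → {C:51, J:52, U:56}
add W (priority 16) → {W:16, C:51, J:52, U:56}
add Y (priority 21) → {W:16, Y:21, C:51, J:52, U:56}
update J to priority 11 → {J:11, W:16, Y:21, C:51, U:56}
add H (priority 10) → {H:10, J:11, W:16, Y:21, C:51, U:56}
update W to priority 46 → {H:10, J:11, Y:21, W:46, C:51, U:56}
dequeue → H; now {J:11, Y:21, W:46, C:51, U:56}
add B (priority 59) → {J:11, Y:21, W:46, C:51, U:56, B:59}
update U to priority 42 → {J:11, Y:21, U:42, W:46, C:51, B:59}
dequeue → J; now {Y:21, U:42, W:46, C:51, B:59}
add K (priority 22) → {Y:21, K:22, U:42, W:46, C:51, B:59}
dequeue → Y; now {K:22, U:42, W:46, C:51, B:59}
dequeue → K; now {U:42, W:46, C:51, B:59}
dequeue → U; now {W:46, C:51, B:59}
dequeue → W; now {C:51, B:59}
update C to priority 44 → {C:44, B:59}
dequeue → C; now {B:59}
dequeue → B; now {}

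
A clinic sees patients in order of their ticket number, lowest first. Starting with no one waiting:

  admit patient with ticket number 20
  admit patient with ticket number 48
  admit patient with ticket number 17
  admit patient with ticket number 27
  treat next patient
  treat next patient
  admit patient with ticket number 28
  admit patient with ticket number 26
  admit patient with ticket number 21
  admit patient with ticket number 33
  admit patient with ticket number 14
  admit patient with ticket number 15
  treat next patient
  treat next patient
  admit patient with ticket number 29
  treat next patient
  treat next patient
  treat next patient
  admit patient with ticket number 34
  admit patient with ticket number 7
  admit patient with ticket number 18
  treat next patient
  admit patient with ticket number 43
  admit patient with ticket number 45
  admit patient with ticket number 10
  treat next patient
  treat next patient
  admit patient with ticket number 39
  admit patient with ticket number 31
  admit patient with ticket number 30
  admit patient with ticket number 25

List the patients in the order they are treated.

17 → 20 → 14 → 15 → 21 → 26 → 27 → 7 → 10 → 18

insert 20 → {20}
insert 48 → {20, 48}
insert 17 → {17, 20, 48}
insert 27 → {17, 20, 27, 48}
treat next patient → 17; now {20, 27, 48}
treat next patient → 20; now {27, 48}
insert 28 → {27, 28, 48}
insert 26 → {26, 27, 28, 48}
insert 21 → {21, 26, 27, 28, 48}
insert 33 → {21, 26, 27, 28, 33, 48}
insert 14 → {14, 21, 26, 27, 28, 33, 48}
insert 15 → {14, 15, 21, 26, 27, 28, 33, 48}
treat next patient → 14; now {15, 21, 26, 27, 28, 33, 48}
treat next patient → 15; now {21, 26, 27, 28, 33, 48}
insert 29 → {21, 26, 27, 28, 29, 33, 48}
treat next patient → 21; now {26, 27, 28, 29, 33, 48}
treat next patient → 26; now {27, 28, 29, 33, 48}
treat next patient → 27; now {28, 29, 33, 48}
insert 34 → {28, 29, 33, 34, 48}
insert 7 → {7, 28, 29, 33, 34, 48}
insert 18 → {7, 18, 28, 29, 33, 34, 48}
treat next patient → 7; now {18, 28, 29, 33, 34, 48}
insert 43 → {18, 28, 29, 33, 34, 43, 48}
insert 45 → {18, 28, 29, 33, 34, 43, 45, 48}
insert 10 → {10, 18, 28, 29, 33, 34, 43, 45, 48}
treat next patient → 10; now {18, 28, 29, 33, 34, 43, 45, 48}
treat next patient → 18; now {28, 29, 33, 34, 43, 45, 48}
insert 39 → {28, 29, 33, 34, 39, 43, 45, 48}
insert 31 → {28, 29, 31, 33, 34, 39, 43, 45, 48}
insert 30 → {28, 29, 30, 31, 33, 34, 39, 43, 45, 48}
insert 25 → {25, 28, 29, 30, 31, 33, 34, 39, 43, 45, 48}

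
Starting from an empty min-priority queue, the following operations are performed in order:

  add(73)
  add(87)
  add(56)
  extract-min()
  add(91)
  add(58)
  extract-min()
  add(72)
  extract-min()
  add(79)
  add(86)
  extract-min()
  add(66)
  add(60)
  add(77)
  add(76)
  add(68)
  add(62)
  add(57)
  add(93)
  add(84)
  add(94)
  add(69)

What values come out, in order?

56, 58, 72, 73

insert 73 → {73}
insert 87 → {73, 87}
insert 56 → {56, 73, 87}
extract-min → 56; now {73, 87}
insert 91 → {73, 87, 91}
insert 58 → {58, 73, 87, 91}
extract-min → 58; now {73, 87, 91}
insert 72 → {72, 73, 87, 91}
extract-min → 72; now {73, 87, 91}
insert 79 → {73, 79, 87, 91}
insert 86 → {73, 79, 86, 87, 91}
extract-min → 73; now {79, 86, 87, 91}
insert 66 → {66, 79, 86, 87, 91}
insert 60 → {60, 66, 79, 86, 87, 91}
insert 77 → {60, 66, 77, 79, 86, 87, 91}
insert 76 → {60, 66, 76, 77, 79, 86, 87, 91}
insert 68 → {60, 66, 68, 76, 77, 79, 86, 87, 91}
insert 62 → {60, 62, 66, 68, 76, 77, 79, 86, 87, 91}
insert 57 → {57, 60, 62, 66, 68, 76, 77, 79, 86, 87, 91}
insert 93 → {57, 60, 62, 66, 68, 76, 77, 79, 86, 87, 91, 93}
insert 84 → {57, 60, 62, 66, 68, 76, 77, 79, 84, 86, 87, 91, 93}
insert 94 → {57, 60, 62, 66, 68, 76, 77, 79, 84, 86, 87, 91, 93, 94}
insert 69 → {57, 60, 62, 66, 68, 69, 76, 77, 79, 84, 86, 87, 91, 93, 94}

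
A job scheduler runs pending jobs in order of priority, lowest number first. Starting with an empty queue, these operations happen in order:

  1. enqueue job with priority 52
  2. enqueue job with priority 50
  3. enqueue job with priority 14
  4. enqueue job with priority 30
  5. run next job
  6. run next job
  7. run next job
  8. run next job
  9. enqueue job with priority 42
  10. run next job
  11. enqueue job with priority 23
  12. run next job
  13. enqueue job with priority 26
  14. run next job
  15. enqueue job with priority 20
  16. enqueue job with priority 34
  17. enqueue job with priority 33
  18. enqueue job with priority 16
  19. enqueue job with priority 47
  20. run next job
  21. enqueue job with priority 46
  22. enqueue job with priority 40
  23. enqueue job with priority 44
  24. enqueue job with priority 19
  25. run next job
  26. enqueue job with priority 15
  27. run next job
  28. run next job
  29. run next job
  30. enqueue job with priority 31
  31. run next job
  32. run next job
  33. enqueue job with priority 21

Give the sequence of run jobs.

14, 30, 50, 52, 42, 23, 26, 16, 19, 15, 20, 33, 31, 34

insert 52 → {52}
insert 50 → {50, 52}
insert 14 → {14, 50, 52}
insert 30 → {14, 30, 50, 52}
run next job → 14; now {30, 50, 52}
run next job → 30; now {50, 52}
run next job → 50; now {52}
run next job → 52; now {}
insert 42 → {42}
run next job → 42; now {}
insert 23 → {23}
run next job → 23; now {}
insert 26 → {26}
run next job → 26; now {}
insert 20 → {20}
insert 34 → {20, 34}
insert 33 → {20, 33, 34}
insert 16 → {16, 20, 33, 34}
insert 47 → {16, 20, 33, 34, 47}
run next job → 16; now {20, 33, 34, 47}
insert 46 → {20, 33, 34, 46, 47}
insert 40 → {20, 33, 34, 40, 46, 47}
insert 44 → {20, 33, 34, 40, 44, 46, 47}
insert 19 → {19, 20, 33, 34, 40, 44, 46, 47}
run next job → 19; now {20, 33, 34, 40, 44, 46, 47}
insert 15 → {15, 20, 33, 34, 40, 44, 46, 47}
run next job → 15; now {20, 33, 34, 40, 44, 46, 47}
run next job → 20; now {33, 34, 40, 44, 46, 47}
run next job → 33; now {34, 40, 44, 46, 47}
insert 31 → {31, 34, 40, 44, 46, 47}
run next job → 31; now {34, 40, 44, 46, 47}
run next job → 34; now {40, 44, 46, 47}
insert 21 → {21, 40, 44, 46, 47}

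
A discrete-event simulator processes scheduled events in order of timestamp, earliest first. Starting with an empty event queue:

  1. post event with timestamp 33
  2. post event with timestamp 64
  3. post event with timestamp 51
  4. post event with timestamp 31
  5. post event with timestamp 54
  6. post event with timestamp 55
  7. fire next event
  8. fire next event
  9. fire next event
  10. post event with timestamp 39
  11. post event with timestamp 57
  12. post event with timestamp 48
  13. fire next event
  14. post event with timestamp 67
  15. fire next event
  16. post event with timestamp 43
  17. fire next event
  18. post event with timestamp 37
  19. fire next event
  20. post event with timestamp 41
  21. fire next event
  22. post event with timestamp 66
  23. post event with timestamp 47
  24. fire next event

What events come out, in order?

31, 33, 51, 39, 48, 43, 37, 41, 47

insert 33 → {33}
insert 64 → {33, 64}
insert 51 → {33, 51, 64}
insert 31 → {31, 33, 51, 64}
insert 54 → {31, 33, 51, 54, 64}
insert 55 → {31, 33, 51, 54, 55, 64}
fire next event → 31; now {33, 51, 54, 55, 64}
fire next event → 33; now {51, 54, 55, 64}
fire next event → 51; now {54, 55, 64}
insert 39 → {39, 54, 55, 64}
insert 57 → {39, 54, 55, 57, 64}
insert 48 → {39, 48, 54, 55, 57, 64}
fire next event → 39; now {48, 54, 55, 57, 64}
insert 67 → {48, 54, 55, 57, 64, 67}
fire next event → 48; now {54, 55, 57, 64, 67}
insert 43 → {43, 54, 55, 57, 64, 67}
fire next event → 43; now {54, 55, 57, 64, 67}
insert 37 → {37, 54, 55, 57, 64, 67}
fire next event → 37; now {54, 55, 57, 64, 67}
insert 41 → {41, 54, 55, 57, 64, 67}
fire next event → 41; now {54, 55, 57, 64, 67}
insert 66 → {54, 55, 57, 64, 66, 67}
insert 47 → {47, 54, 55, 57, 64, 66, 67}
fire next event → 47; now {54, 55, 57, 64, 66, 67}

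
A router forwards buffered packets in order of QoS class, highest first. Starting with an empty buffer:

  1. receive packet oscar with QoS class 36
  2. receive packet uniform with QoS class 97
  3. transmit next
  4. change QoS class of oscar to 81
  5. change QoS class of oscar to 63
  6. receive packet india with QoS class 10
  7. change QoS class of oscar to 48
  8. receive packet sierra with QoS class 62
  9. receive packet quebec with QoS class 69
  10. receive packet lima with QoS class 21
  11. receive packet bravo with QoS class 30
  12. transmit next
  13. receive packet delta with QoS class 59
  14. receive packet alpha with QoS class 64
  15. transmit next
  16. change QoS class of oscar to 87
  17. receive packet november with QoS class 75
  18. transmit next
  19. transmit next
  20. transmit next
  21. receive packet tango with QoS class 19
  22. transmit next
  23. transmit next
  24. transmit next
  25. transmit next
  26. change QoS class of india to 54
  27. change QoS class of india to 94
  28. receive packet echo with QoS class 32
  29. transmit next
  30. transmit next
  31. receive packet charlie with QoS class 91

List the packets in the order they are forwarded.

add oscar (QoS class 36) → {oscar:36}
add uniform (QoS class 97) → {uniform:97, oscar:36}
transmit next → uniform; now {oscar:36}
update oscar to QoS class 81 → {oscar:81}
update oscar to QoS class 63 → {oscar:63}
add india (QoS class 10) → {oscar:63, india:10}
update oscar to QoS class 48 → {oscar:48, india:10}
add sierra (QoS class 62) → {sierra:62, oscar:48, india:10}
add quebec (QoS class 69) → {quebec:69, sierra:62, oscar:48, india:10}
add lima (QoS class 21) → {quebec:69, sierra:62, oscar:48, lima:21, india:10}
add bravo (QoS class 30) → {quebec:69, sierra:62, oscar:48, bravo:30, lima:21, india:10}
transmit next → quebec; now {sierra:62, oscar:48, bravo:30, lima:21, india:10}
add delta (QoS class 59) → {sierra:62, delta:59, oscar:48, bravo:30, lima:21, india:10}
add alpha (QoS class 64) → {alpha:64, sierra:62, delta:59, oscar:48, bravo:30, lima:21, india:10}
transmit next → alpha; now {sierra:62, delta:59, oscar:48, bravo:30, lima:21, india:10}
update oscar to QoS class 87 → {oscar:87, sierra:62, delta:59, bravo:30, lima:21, india:10}
add november (QoS class 75) → {oscar:87, november:75, sierra:62, delta:59, bravo:30, lima:21, india:10}
transmit next → oscar; now {november:75, sierra:62, delta:59, bravo:30, lima:21, india:10}
transmit next → november; now {sierra:62, delta:59, bravo:30, lima:21, india:10}
transmit next → sierra; now {delta:59, bravo:30, lima:21, india:10}
add tango (QoS class 19) → {delta:59, bravo:30, lima:21, tango:19, india:10}
transmit next → delta; now {bravo:30, lima:21, tango:19, india:10}
transmit next → bravo; now {lima:21, tango:19, india:10}
transmit next → lima; now {tango:19, india:10}
transmit next → tango; now {india:10}
update india to QoS class 54 → {india:54}
update india to QoS class 94 → {india:94}
add echo (QoS class 32) → {india:94, echo:32}
transmit next → india; now {echo:32}
transmit next → echo; now {}
add charlie (QoS class 91) → {charlie:91}

uniform → quebec → alpha → oscar → november → sierra → delta → bravo → lima → tango → india → echo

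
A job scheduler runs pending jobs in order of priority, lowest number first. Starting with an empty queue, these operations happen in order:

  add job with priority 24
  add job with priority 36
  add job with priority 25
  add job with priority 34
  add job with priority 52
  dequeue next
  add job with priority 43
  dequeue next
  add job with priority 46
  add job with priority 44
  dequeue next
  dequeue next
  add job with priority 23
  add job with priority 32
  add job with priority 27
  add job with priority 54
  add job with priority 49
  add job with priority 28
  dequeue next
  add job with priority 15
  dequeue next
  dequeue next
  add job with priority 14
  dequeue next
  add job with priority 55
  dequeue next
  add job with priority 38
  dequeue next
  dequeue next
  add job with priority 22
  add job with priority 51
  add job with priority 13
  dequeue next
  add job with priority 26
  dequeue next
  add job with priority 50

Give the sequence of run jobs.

insert 24 → {24}
insert 36 → {24, 36}
insert 25 → {24, 25, 36}
insert 34 → {24, 25, 34, 36}
insert 52 → {24, 25, 34, 36, 52}
dequeue next → 24; now {25, 34, 36, 52}
insert 43 → {25, 34, 36, 43, 52}
dequeue next → 25; now {34, 36, 43, 52}
insert 46 → {34, 36, 43, 46, 52}
insert 44 → {34, 36, 43, 44, 46, 52}
dequeue next → 34; now {36, 43, 44, 46, 52}
dequeue next → 36; now {43, 44, 46, 52}
insert 23 → {23, 43, 44, 46, 52}
insert 32 → {23, 32, 43, 44, 46, 52}
insert 27 → {23, 27, 32, 43, 44, 46, 52}
insert 54 → {23, 27, 32, 43, 44, 46, 52, 54}
insert 49 → {23, 27, 32, 43, 44, 46, 49, 52, 54}
insert 28 → {23, 27, 28, 32, 43, 44, 46, 49, 52, 54}
dequeue next → 23; now {27, 28, 32, 43, 44, 46, 49, 52, 54}
insert 15 → {15, 27, 28, 32, 43, 44, 46, 49, 52, 54}
dequeue next → 15; now {27, 28, 32, 43, 44, 46, 49, 52, 54}
dequeue next → 27; now {28, 32, 43, 44, 46, 49, 52, 54}
insert 14 → {14, 28, 32, 43, 44, 46, 49, 52, 54}
dequeue next → 14; now {28, 32, 43, 44, 46, 49, 52, 54}
insert 55 → {28, 32, 43, 44, 46, 49, 52, 54, 55}
dequeue next → 28; now {32, 43, 44, 46, 49, 52, 54, 55}
insert 38 → {32, 38, 43, 44, 46, 49, 52, 54, 55}
dequeue next → 32; now {38, 43, 44, 46, 49, 52, 54, 55}
dequeue next → 38; now {43, 44, 46, 49, 52, 54, 55}
insert 22 → {22, 43, 44, 46, 49, 52, 54, 55}
insert 51 → {22, 43, 44, 46, 49, 51, 52, 54, 55}
insert 13 → {13, 22, 43, 44, 46, 49, 51, 52, 54, 55}
dequeue next → 13; now {22, 43, 44, 46, 49, 51, 52, 54, 55}
insert 26 → {22, 26, 43, 44, 46, 49, 51, 52, 54, 55}
dequeue next → 22; now {26, 43, 44, 46, 49, 51, 52, 54, 55}
insert 50 → {26, 43, 44, 46, 49, 50, 51, 52, 54, 55}

[24, 25, 34, 36, 23, 15, 27, 14, 28, 32, 38, 13, 22]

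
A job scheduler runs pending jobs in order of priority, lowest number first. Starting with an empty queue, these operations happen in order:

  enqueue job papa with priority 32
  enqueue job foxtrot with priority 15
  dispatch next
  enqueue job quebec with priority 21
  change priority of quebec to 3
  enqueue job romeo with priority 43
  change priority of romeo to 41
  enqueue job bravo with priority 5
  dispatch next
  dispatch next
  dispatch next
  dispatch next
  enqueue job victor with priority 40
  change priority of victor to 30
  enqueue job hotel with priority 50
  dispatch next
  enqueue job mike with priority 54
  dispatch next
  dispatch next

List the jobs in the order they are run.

add papa (priority 32) → {papa:32}
add foxtrot (priority 15) → {foxtrot:15, papa:32}
dispatch next → foxtrot; now {papa:32}
add quebec (priority 21) → {quebec:21, papa:32}
update quebec to priority 3 → {quebec:3, papa:32}
add romeo (priority 43) → {quebec:3, papa:32, romeo:43}
update romeo to priority 41 → {quebec:3, papa:32, romeo:41}
add bravo (priority 5) → {quebec:3, bravo:5, papa:32, romeo:41}
dispatch next → quebec; now {bravo:5, papa:32, romeo:41}
dispatch next → bravo; now {papa:32, romeo:41}
dispatch next → papa; now {romeo:41}
dispatch next → romeo; now {}
add victor (priority 40) → {victor:40}
update victor to priority 30 → {victor:30}
add hotel (priority 50) → {victor:30, hotel:50}
dispatch next → victor; now {hotel:50}
add mike (priority 54) → {hotel:50, mike:54}
dispatch next → hotel; now {mike:54}
dispatch next → mike; now {}

[foxtrot, quebec, bravo, papa, romeo, victor, hotel, mike]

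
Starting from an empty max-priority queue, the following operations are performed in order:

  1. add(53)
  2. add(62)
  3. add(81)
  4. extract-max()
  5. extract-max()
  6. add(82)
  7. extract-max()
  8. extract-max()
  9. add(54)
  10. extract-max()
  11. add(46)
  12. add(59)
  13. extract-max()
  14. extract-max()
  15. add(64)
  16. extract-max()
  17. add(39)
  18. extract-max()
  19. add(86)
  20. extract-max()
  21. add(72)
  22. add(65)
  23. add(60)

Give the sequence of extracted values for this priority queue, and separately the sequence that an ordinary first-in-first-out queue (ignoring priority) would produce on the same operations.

insert 53 → {53}
insert 62 → {62, 53}
insert 81 → {81, 62, 53}
extract-max → 81; now {62, 53}
extract-max → 62; now {53}
insert 82 → {82, 53}
extract-max → 82; now {53}
extract-max → 53; now {}
insert 54 → {54}
extract-max → 54; now {}
insert 46 → {46}
insert 59 → {59, 46}
extract-max → 59; now {46}
extract-max → 46; now {}
insert 64 → {64}
extract-max → 64; now {}
insert 39 → {39}
extract-max → 39; now {}
insert 86 → {86}
extract-max → 86; now {}
insert 72 → {72}
insert 65 → {72, 65}
insert 60 → {72, 65, 60}

priority queue: 81, 62, 82, 53, 54, 59, 46, 64, 39, 86; FIFO queue: 53 → 62 → 81 → 82 → 54 → 46 → 59 → 64 → 39 → 86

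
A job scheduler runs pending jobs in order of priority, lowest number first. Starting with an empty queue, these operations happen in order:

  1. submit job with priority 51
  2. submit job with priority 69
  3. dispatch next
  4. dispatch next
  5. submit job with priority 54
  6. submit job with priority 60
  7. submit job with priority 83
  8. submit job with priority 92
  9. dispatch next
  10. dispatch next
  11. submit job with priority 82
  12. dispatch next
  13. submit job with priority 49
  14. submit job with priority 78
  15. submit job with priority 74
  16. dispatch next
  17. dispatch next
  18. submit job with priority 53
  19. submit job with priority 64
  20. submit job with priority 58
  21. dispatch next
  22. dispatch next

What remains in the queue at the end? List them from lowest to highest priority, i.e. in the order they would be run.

insert 51 → {51}
insert 69 → {51, 69}
dispatch next → 51; now {69}
dispatch next → 69; now {}
insert 54 → {54}
insert 60 → {54, 60}
insert 83 → {54, 60, 83}
insert 92 → {54, 60, 83, 92}
dispatch next → 54; now {60, 83, 92}
dispatch next → 60; now {83, 92}
insert 82 → {82, 83, 92}
dispatch next → 82; now {83, 92}
insert 49 → {49, 83, 92}
insert 78 → {49, 78, 83, 92}
insert 74 → {49, 74, 78, 83, 92}
dispatch next → 49; now {74, 78, 83, 92}
dispatch next → 74; now {78, 83, 92}
insert 53 → {53, 78, 83, 92}
insert 64 → {53, 64, 78, 83, 92}
insert 58 → {53, 58, 64, 78, 83, 92}
dispatch next → 53; now {58, 64, 78, 83, 92}
dispatch next → 58; now {64, 78, 83, 92}

64, 78, 83, 92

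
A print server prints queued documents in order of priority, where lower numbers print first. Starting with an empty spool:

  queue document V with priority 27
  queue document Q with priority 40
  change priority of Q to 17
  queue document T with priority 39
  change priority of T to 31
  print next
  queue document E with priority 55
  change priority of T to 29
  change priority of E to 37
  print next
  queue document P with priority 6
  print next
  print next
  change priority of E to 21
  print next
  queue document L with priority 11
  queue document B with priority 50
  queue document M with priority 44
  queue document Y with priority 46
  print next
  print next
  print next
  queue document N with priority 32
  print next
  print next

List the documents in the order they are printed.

[Q, V, P, T, E, L, M, Y, N, B]

add V (priority 27) → {V:27}
add Q (priority 40) → {V:27, Q:40}
update Q to priority 17 → {Q:17, V:27}
add T (priority 39) → {Q:17, V:27, T:39}
update T to priority 31 → {Q:17, V:27, T:31}
print next → Q; now {V:27, T:31}
add E (priority 55) → {V:27, T:31, E:55}
update T to priority 29 → {V:27, T:29, E:55}
update E to priority 37 → {V:27, T:29, E:37}
print next → V; now {T:29, E:37}
add P (priority 6) → {P:6, T:29, E:37}
print next → P; now {T:29, E:37}
print next → T; now {E:37}
update E to priority 21 → {E:21}
print next → E; now {}
add L (priority 11) → {L:11}
add B (priority 50) → {L:11, B:50}
add M (priority 44) → {L:11, M:44, B:50}
add Y (priority 46) → {L:11, M:44, Y:46, B:50}
print next → L; now {M:44, Y:46, B:50}
print next → M; now {Y:46, B:50}
print next → Y; now {B:50}
add N (priority 32) → {N:32, B:50}
print next → N; now {B:50}
print next → B; now {}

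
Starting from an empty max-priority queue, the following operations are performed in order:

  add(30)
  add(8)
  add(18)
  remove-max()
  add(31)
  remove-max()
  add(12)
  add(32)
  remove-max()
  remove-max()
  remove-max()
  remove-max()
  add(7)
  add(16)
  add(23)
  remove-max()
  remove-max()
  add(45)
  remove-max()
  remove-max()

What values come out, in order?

insert 30 → {30}
insert 8 → {30, 8}
insert 18 → {30, 18, 8}
remove-max → 30; now {18, 8}
insert 31 → {31, 18, 8}
remove-max → 31; now {18, 8}
insert 12 → {18, 12, 8}
insert 32 → {32, 18, 12, 8}
remove-max → 32; now {18, 12, 8}
remove-max → 18; now {12, 8}
remove-max → 12; now {8}
remove-max → 8; now {}
insert 7 → {7}
insert 16 → {16, 7}
insert 23 → {23, 16, 7}
remove-max → 23; now {16, 7}
remove-max → 16; now {7}
insert 45 → {45, 7}
remove-max → 45; now {7}
remove-max → 7; now {}

30 → 31 → 32 → 18 → 12 → 8 → 23 → 16 → 45 → 7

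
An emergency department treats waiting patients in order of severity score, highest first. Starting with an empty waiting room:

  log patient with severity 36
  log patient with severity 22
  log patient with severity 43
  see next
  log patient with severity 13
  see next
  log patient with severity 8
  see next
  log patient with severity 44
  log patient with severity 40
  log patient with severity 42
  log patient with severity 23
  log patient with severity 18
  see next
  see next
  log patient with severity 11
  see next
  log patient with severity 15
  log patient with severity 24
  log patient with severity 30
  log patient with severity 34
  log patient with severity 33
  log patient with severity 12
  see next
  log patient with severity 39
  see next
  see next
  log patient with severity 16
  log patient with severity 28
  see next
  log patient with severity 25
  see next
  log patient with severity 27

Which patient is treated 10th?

insert 36 → {36}
insert 22 → {36, 22}
insert 43 → {43, 36, 22}
see next → 43; now {36, 22}
insert 13 → {36, 22, 13}
see next → 36; now {22, 13}
insert 8 → {22, 13, 8}
see next → 22; now {13, 8}
insert 44 → {44, 13, 8}
insert 40 → {44, 40, 13, 8}
insert 42 → {44, 42, 40, 13, 8}
insert 23 → {44, 42, 40, 23, 13, 8}
insert 18 → {44, 42, 40, 23, 18, 13, 8}
see next → 44; now {42, 40, 23, 18, 13, 8}
see next → 42; now {40, 23, 18, 13, 8}
insert 11 → {40, 23, 18, 13, 11, 8}
see next → 40; now {23, 18, 13, 11, 8}
insert 15 → {23, 18, 15, 13, 11, 8}
insert 24 → {24, 23, 18, 15, 13, 11, 8}
insert 30 → {30, 24, 23, 18, 15, 13, 11, 8}
insert 34 → {34, 30, 24, 23, 18, 15, 13, 11, 8}
insert 33 → {34, 33, 30, 24, 23, 18, 15, 13, 11, 8}
insert 12 → {34, 33, 30, 24, 23, 18, 15, 13, 12, 11, 8}
see next → 34; now {33, 30, 24, 23, 18, 15, 13, 12, 11, 8}
insert 39 → {39, 33, 30, 24, 23, 18, 15, 13, 12, 11, 8}
see next → 39; now {33, 30, 24, 23, 18, 15, 13, 12, 11, 8}
see next → 33; now {30, 24, 23, 18, 15, 13, 12, 11, 8}
insert 16 → {30, 24, 23, 18, 16, 15, 13, 12, 11, 8}
insert 28 → {30, 28, 24, 23, 18, 16, 15, 13, 12, 11, 8}
see next → 30; now {28, 24, 23, 18, 16, 15, 13, 12, 11, 8}
insert 25 → {28, 25, 24, 23, 18, 16, 15, 13, 12, 11, 8}
see next → 28; now {25, 24, 23, 18, 16, 15, 13, 12, 11, 8}
insert 27 → {27, 25, 24, 23, 18, 16, 15, 13, 12, 11, 8}

30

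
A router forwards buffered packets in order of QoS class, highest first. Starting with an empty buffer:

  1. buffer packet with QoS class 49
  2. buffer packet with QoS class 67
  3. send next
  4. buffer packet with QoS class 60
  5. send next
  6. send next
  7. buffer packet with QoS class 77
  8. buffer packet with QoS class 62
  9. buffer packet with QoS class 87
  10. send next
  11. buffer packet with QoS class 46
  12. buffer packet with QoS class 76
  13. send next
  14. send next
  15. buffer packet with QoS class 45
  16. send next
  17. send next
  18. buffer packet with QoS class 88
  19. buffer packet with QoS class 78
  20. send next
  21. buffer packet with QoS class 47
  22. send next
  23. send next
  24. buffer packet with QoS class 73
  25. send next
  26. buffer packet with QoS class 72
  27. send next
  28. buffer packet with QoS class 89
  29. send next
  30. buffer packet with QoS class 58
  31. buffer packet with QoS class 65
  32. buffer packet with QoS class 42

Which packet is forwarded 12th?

insert 49 → {49}
insert 67 → {67, 49}
send next → 67; now {49}
insert 60 → {60, 49}
send next → 60; now {49}
send next → 49; now {}
insert 77 → {77}
insert 62 → {77, 62}
insert 87 → {87, 77, 62}
send next → 87; now {77, 62}
insert 46 → {77, 62, 46}
insert 76 → {77, 76, 62, 46}
send next → 77; now {76, 62, 46}
send next → 76; now {62, 46}
insert 45 → {62, 46, 45}
send next → 62; now {46, 45}
send next → 46; now {45}
insert 88 → {88, 45}
insert 78 → {88, 78, 45}
send next → 88; now {78, 45}
insert 47 → {78, 47, 45}
send next → 78; now {47, 45}
send next → 47; now {45}
insert 73 → {73, 45}
send next → 73; now {45}
insert 72 → {72, 45}
send next → 72; now {45}
insert 89 → {89, 45}
send next → 89; now {45}
insert 58 → {58, 45}
insert 65 → {65, 58, 45}
insert 42 → {65, 58, 45, 42}

73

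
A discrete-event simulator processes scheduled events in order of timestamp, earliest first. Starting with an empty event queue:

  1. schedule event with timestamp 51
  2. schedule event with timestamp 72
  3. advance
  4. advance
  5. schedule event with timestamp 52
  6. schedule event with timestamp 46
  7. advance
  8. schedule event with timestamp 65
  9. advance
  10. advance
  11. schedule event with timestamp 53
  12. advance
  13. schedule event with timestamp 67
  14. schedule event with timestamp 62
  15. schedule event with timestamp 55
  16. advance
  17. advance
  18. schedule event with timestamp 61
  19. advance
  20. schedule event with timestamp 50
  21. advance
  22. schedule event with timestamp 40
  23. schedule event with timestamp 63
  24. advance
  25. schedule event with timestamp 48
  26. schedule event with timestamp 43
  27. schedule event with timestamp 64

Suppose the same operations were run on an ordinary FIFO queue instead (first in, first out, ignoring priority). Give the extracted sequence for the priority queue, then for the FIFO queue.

insert 51 → {51}
insert 72 → {51, 72}
advance → 51; now {72}
advance → 72; now {}
insert 52 → {52}
insert 46 → {46, 52}
advance → 46; now {52}
insert 65 → {52, 65}
advance → 52; now {65}
advance → 65; now {}
insert 53 → {53}
advance → 53; now {}
insert 67 → {67}
insert 62 → {62, 67}
insert 55 → {55, 62, 67}
advance → 55; now {62, 67}
advance → 62; now {67}
insert 61 → {61, 67}
advance → 61; now {67}
insert 50 → {50, 67}
advance → 50; now {67}
insert 40 → {40, 67}
insert 63 → {40, 63, 67}
advance → 40; now {63, 67}
insert 48 → {48, 63, 67}
insert 43 → {43, 48, 63, 67}
insert 64 → {43, 48, 63, 64, 67}

priority queue: 51, 72, 46, 52, 65, 53, 55, 62, 61, 50, 40; FIFO queue: 51 → 72 → 52 → 46 → 65 → 53 → 67 → 62 → 55 → 61 → 50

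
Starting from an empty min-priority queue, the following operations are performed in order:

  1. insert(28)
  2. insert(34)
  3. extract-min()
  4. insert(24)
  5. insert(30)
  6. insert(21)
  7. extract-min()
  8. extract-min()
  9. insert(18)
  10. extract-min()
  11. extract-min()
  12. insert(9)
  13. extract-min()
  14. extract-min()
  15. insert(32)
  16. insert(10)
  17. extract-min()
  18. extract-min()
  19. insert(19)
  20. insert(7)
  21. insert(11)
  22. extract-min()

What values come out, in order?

[28, 21, 24, 18, 30, 9, 34, 10, 32, 7]

insert 28 → {28}
insert 34 → {28, 34}
extract-min → 28; now {34}
insert 24 → {24, 34}
insert 30 → {24, 30, 34}
insert 21 → {21, 24, 30, 34}
extract-min → 21; now {24, 30, 34}
extract-min → 24; now {30, 34}
insert 18 → {18, 30, 34}
extract-min → 18; now {30, 34}
extract-min → 30; now {34}
insert 9 → {9, 34}
extract-min → 9; now {34}
extract-min → 34; now {}
insert 32 → {32}
insert 10 → {10, 32}
extract-min → 10; now {32}
extract-min → 32; now {}
insert 19 → {19}
insert 7 → {7, 19}
insert 11 → {7, 11, 19}
extract-min → 7; now {11, 19}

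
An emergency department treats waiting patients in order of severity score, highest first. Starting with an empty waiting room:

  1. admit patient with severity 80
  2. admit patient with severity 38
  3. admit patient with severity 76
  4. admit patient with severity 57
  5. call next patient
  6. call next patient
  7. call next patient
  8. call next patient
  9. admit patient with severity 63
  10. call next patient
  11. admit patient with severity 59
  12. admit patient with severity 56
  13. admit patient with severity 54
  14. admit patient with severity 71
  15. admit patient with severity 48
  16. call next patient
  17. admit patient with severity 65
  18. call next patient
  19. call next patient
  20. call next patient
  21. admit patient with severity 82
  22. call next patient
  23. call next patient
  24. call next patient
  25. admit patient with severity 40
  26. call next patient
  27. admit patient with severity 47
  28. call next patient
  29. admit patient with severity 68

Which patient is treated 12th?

insert 80 → {80}
insert 38 → {80, 38}
insert 76 → {80, 76, 38}
insert 57 → {80, 76, 57, 38}
call next patient → 80; now {76, 57, 38}
call next patient → 76; now {57, 38}
call next patient → 57; now {38}
call next patient → 38; now {}
insert 63 → {63}
call next patient → 63; now {}
insert 59 → {59}
insert 56 → {59, 56}
insert 54 → {59, 56, 54}
insert 71 → {71, 59, 56, 54}
insert 48 → {71, 59, 56, 54, 48}
call next patient → 71; now {59, 56, 54, 48}
insert 65 → {65, 59, 56, 54, 48}
call next patient → 65; now {59, 56, 54, 48}
call next patient → 59; now {56, 54, 48}
call next patient → 56; now {54, 48}
insert 82 → {82, 54, 48}
call next patient → 82; now {54, 48}
call next patient → 54; now {48}
call next patient → 48; now {}
insert 40 → {40}
call next patient → 40; now {}
insert 47 → {47}
call next patient → 47; now {}
insert 68 → {68}

48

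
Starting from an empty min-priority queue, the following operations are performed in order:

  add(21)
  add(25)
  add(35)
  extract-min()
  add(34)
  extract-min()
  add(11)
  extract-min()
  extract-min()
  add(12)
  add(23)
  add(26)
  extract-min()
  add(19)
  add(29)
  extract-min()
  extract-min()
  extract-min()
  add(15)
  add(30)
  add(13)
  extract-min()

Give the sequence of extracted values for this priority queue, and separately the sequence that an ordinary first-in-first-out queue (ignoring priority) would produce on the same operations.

priority queue: 21 → 25 → 11 → 34 → 12 → 19 → 23 → 26 → 13; FIFO queue: 21, 25, 35, 34, 11, 12, 23, 26, 19

insert 21 → {21}
insert 25 → {21, 25}
insert 35 → {21, 25, 35}
extract-min → 21; now {25, 35}
insert 34 → {25, 34, 35}
extract-min → 25; now {34, 35}
insert 11 → {11, 34, 35}
extract-min → 11; now {34, 35}
extract-min → 34; now {35}
insert 12 → {12, 35}
insert 23 → {12, 23, 35}
insert 26 → {12, 23, 26, 35}
extract-min → 12; now {23, 26, 35}
insert 19 → {19, 23, 26, 35}
insert 29 → {19, 23, 26, 29, 35}
extract-min → 19; now {23, 26, 29, 35}
extract-min → 23; now {26, 29, 35}
extract-min → 26; now {29, 35}
insert 15 → {15, 29, 35}
insert 30 → {15, 29, 30, 35}
insert 13 → {13, 15, 29, 30, 35}
extract-min → 13; now {15, 29, 30, 35}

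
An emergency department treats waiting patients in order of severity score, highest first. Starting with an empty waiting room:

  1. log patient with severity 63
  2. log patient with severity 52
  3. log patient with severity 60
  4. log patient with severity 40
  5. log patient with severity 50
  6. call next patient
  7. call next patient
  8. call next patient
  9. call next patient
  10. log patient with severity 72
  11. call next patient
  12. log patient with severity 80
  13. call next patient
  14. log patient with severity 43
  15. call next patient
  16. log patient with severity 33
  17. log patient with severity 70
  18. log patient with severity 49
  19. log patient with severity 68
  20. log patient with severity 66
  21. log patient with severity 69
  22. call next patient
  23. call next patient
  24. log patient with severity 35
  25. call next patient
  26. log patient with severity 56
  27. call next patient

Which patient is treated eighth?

insert 63 → {63}
insert 52 → {63, 52}
insert 60 → {63, 60, 52}
insert 40 → {63, 60, 52, 40}
insert 50 → {63, 60, 52, 50, 40}
call next patient → 63; now {60, 52, 50, 40}
call next patient → 60; now {52, 50, 40}
call next patient → 52; now {50, 40}
call next patient → 50; now {40}
insert 72 → {72, 40}
call next patient → 72; now {40}
insert 80 → {80, 40}
call next patient → 80; now {40}
insert 43 → {43, 40}
call next patient → 43; now {40}
insert 33 → {40, 33}
insert 70 → {70, 40, 33}
insert 49 → {70, 49, 40, 33}
insert 68 → {70, 68, 49, 40, 33}
insert 66 → {70, 68, 66, 49, 40, 33}
insert 69 → {70, 69, 68, 66, 49, 40, 33}
call next patient → 70; now {69, 68, 66, 49, 40, 33}
call next patient → 69; now {68, 66, 49, 40, 33}
insert 35 → {68, 66, 49, 40, 35, 33}
call next patient → 68; now {66, 49, 40, 35, 33}
insert 56 → {66, 56, 49, 40, 35, 33}
call next patient → 66; now {56, 49, 40, 35, 33}

70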